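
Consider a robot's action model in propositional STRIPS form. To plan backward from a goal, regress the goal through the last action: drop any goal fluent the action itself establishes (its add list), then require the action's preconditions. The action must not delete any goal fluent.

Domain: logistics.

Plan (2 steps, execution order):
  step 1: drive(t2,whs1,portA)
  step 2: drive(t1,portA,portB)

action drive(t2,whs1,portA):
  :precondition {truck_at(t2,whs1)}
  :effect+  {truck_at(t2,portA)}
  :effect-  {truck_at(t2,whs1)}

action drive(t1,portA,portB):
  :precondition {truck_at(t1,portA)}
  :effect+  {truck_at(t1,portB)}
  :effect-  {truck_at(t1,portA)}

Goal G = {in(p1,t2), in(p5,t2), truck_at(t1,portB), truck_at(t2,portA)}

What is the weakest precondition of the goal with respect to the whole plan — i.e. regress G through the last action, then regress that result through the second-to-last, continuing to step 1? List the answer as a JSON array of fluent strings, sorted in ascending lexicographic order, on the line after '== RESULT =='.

Work backward from the goal:
  through step 2 (drive(t1,portA,portB)): drop {truck_at(t1,portB)}, keep {in(p1,t2), in(p5,t2), truck_at(t2,portA)}, require {truck_at(t1,portA)}
    → {in(p1,t2), in(p5,t2), truck_at(t1,portA), truck_at(t2,portA)}
  through step 1 (drive(t2,whs1,portA)): drop {truck_at(t2,portA)}, keep {in(p1,t2), in(p5,t2), truck_at(t1,portA)}, require {truck_at(t2,whs1)}
    → {in(p1,t2), in(p5,t2), truck_at(t1,portA), truck_at(t2,whs1)}

== RESULT ==
["in(p1,t2)", "in(p5,t2)", "truck_at(t1,portA)", "truck_at(t2,whs1)"]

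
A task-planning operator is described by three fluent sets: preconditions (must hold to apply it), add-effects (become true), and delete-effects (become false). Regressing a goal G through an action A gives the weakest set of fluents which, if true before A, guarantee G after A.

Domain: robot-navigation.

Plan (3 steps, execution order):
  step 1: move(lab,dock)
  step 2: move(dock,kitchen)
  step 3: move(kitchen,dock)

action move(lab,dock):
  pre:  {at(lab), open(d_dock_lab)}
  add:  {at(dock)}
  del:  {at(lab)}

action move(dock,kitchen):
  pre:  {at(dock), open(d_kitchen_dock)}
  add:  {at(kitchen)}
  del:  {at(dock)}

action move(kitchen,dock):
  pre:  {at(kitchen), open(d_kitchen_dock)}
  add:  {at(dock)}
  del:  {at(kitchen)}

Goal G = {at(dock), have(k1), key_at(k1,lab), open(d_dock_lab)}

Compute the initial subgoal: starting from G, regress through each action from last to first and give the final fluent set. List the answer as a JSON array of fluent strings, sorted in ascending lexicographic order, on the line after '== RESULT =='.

Regress step by step:
  through step 3 (move(kitchen,dock)): drop {at(dock)}, keep {have(k1), key_at(k1,lab), open(d_dock_lab)}, require {at(kitchen), open(d_kitchen_dock)}
    → {at(kitchen), have(k1), key_at(k1,lab), open(d_dock_lab), open(d_kitchen_dock)}
  through step 2 (move(dock,kitchen)): drop {at(kitchen)}, keep {have(k1), key_at(k1,lab), open(d_dock_lab), open(d_kitchen_dock)}, require {at(dock), open(d_kitchen_dock)}
    → {at(dock), have(k1), key_at(k1,lab), open(d_dock_lab), open(d_kitchen_dock)}
  through step 1 (move(lab,dock)): drop {at(dock)}, keep {have(k1), key_at(k1,lab), open(d_dock_lab), open(d_kitchen_dock)}, require {at(lab), open(d_dock_lab)}
    → {at(lab), have(k1), key_at(k1,lab), open(d_dock_lab), open(d_kitchen_dock)}

== RESULT ==
["at(lab)", "have(k1)", "key_at(k1,lab)", "open(d_dock_lab)", "open(d_kitchen_dock)"]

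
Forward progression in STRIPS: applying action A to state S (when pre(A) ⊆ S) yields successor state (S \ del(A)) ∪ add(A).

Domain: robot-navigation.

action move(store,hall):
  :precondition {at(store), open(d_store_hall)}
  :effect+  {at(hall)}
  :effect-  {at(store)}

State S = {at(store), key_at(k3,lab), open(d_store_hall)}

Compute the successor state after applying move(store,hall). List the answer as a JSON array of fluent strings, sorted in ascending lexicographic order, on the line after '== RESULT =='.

Compute (S \ del) ∪ add:
  pre ⊆ S: {at(store), open(d_store_hall)} ⊆ S  — applicable
  S \ del = {key_at(k3,lab), open(d_store_hall)}
  ∪ add   = {at(hall), key_at(k3,lab), open(d_store_hall)}

== RESULT ==
["at(hall)", "key_at(k3,lab)", "open(d_store_hall)"]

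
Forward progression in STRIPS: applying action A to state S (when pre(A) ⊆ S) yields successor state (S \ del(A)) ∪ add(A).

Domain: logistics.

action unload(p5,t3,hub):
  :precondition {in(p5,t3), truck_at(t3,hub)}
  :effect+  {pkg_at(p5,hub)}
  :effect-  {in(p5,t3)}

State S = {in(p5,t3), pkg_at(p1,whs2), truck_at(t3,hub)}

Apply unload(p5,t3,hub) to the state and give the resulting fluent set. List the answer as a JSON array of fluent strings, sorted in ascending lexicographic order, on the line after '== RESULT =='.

Compute (S \ del) ∪ add:
  pre ⊆ S: {in(p5,t3), truck_at(t3,hub)} ⊆ S  — applicable
  S \ del = {pkg_at(p1,whs2), truck_at(t3,hub)}
  ∪ add   = {pkg_at(p1,whs2), pkg_at(p5,hub), truck_at(t3,hub)}

== RESULT ==
["pkg_at(p1,whs2)", "pkg_at(p5,hub)", "truck_at(t3,hub)"]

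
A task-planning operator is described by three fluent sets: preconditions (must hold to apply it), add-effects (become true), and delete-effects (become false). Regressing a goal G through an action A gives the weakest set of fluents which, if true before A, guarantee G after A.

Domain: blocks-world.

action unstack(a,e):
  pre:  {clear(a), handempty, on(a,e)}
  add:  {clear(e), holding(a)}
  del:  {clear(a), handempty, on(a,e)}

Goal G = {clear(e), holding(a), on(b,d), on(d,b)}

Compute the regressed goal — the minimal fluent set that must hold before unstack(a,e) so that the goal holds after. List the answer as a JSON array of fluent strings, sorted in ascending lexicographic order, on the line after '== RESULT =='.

Compute (G \ add) ∪ pre:
  G ∩ del = {}  (empty — regression defined)
  G \ add = {clear(e), holding(a), on(b,d), on(d,b)} \ {clear(e), holding(a)} = {on(b,d), on(d,b)}
  ∪ pre   = {on(b,d), on(d,b)} ∪ {clear(a), handempty, on(a,e)}
          = {clear(a), handempty, on(a,e), on(b,d), on(d,b)}

== RESULT ==
["clear(a)", "handempty", "on(a,e)", "on(b,d)", "on(d,b)"]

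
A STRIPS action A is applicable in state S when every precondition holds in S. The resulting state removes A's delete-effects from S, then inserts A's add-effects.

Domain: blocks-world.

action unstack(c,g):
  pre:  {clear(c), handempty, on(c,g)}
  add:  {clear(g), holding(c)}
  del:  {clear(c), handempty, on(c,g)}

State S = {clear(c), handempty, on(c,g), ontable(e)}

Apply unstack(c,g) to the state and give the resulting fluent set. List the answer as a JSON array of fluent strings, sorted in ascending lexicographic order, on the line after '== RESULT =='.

Compute (S \ del) ∪ add:
  pre ⊆ S: {clear(c), handempty, on(c,g)} ⊆ S  — applicable
  S \ del = {ontable(e)}
  ∪ add   = {clear(g), holding(c), ontable(e)}

== RESULT ==
["clear(g)", "holding(c)", "ontable(e)"]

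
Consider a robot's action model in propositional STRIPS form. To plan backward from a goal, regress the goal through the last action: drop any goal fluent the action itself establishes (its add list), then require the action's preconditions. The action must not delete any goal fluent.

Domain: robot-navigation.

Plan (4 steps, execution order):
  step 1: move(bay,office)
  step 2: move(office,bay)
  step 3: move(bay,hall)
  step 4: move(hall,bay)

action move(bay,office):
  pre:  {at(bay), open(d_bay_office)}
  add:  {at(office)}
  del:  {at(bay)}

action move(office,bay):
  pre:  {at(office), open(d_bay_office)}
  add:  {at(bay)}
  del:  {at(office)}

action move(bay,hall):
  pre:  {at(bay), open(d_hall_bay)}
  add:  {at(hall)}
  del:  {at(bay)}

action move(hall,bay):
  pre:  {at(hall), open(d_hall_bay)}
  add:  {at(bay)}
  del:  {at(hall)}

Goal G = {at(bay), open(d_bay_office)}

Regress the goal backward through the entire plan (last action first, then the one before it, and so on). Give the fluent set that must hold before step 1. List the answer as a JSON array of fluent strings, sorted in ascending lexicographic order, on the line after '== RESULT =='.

Work backward from the goal:
  through step 4 (move(hall,bay)): drop {at(bay)}, keep {open(d_bay_office)}, require {at(hall), open(d_hall_bay)}
    → {at(hall), open(d_bay_office), open(d_hall_bay)}
  through step 3 (move(bay,hall)): drop {at(hall)}, keep {open(d_bay_office), open(d_hall_bay)}, require {at(bay), open(d_hall_bay)}
    → {at(bay), open(d_bay_office), open(d_hall_bay)}
  through step 2 (move(office,bay)): drop {at(bay)}, keep {open(d_bay_office), open(d_hall_bay)}, require {at(office), open(d_bay_office)}
    → {at(office), open(d_bay_office), open(d_hall_bay)}
  through step 1 (move(bay,office)): drop {at(office)}, keep {open(d_bay_office), open(d_hall_bay)}, require {at(bay), open(d_bay_office)}
    → {at(bay), open(d_bay_office), open(d_hall_bay)}

== RESULT ==
["at(bay)", "open(d_bay_office)", "open(d_hall_bay)"]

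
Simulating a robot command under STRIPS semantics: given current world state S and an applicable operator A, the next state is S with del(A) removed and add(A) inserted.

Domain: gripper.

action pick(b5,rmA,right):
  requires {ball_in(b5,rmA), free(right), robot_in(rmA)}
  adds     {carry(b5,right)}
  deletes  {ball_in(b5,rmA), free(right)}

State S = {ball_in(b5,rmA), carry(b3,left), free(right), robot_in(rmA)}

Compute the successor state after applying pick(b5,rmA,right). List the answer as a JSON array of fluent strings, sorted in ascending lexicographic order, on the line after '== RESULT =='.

Compute (S \ del) ∪ add:
  pre ⊆ S: {ball_in(b5,rmA), free(right), robot_in(rmA)} ⊆ S  — applicable
  S \ del = {carry(b3,left), robot_in(rmA)}
  ∪ add   = {carry(b3,left), carry(b5,right), robot_in(rmA)}

== RESULT ==
["carry(b3,left)", "carry(b5,right)", "robot_in(rmA)"]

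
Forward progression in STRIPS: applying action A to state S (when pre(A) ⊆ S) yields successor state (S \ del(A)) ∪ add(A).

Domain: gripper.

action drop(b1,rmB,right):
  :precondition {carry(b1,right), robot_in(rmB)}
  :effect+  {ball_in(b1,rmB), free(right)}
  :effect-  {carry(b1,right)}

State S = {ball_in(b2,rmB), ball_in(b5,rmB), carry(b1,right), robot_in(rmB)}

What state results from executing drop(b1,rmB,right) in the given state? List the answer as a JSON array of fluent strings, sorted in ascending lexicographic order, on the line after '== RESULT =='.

Compute (S \ del) ∪ add:
  pre ⊆ S: {carry(b1,right), robot_in(rmB)} ⊆ S  — applicable
  S \ del = {ball_in(b2,rmB), ball_in(b5,rmB), robot_in(rmB)}
  ∪ add   = {ball_in(b1,rmB), ball_in(b2,rmB), ball_in(b5,rmB), free(right), robot_in(rmB)}

== RESULT ==
["ball_in(b1,rmB)", "ball_in(b2,rmB)", "ball_in(b5,rmB)", "free(right)", "robot_in(rmB)"]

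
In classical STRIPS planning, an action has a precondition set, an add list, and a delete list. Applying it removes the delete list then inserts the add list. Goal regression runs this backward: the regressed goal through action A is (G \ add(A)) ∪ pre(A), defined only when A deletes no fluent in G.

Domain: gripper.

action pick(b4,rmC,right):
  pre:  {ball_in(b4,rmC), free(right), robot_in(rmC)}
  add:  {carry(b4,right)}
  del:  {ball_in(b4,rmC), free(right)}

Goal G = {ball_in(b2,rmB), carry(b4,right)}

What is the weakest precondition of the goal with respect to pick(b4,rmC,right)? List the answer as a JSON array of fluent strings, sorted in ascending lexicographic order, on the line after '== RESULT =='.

Regress:
  G ∩ del = {}  (empty — regression defined)
  G \ add = {ball_in(b2,rmB), carry(b4,right)} \ {carry(b4,right)} = {ball_in(b2,rmB)}
  ∪ pre   = {ball_in(b2,rmB)} ∪ {ball_in(b4,rmC), free(right), robot_in(rmC)}
          = {ball_in(b2,rmB), ball_in(b4,rmC), free(right), robot_in(rmC)}

== RESULT ==
["ball_in(b2,rmB)", "ball_in(b4,rmC)", "free(right)", "robot_in(rmC)"]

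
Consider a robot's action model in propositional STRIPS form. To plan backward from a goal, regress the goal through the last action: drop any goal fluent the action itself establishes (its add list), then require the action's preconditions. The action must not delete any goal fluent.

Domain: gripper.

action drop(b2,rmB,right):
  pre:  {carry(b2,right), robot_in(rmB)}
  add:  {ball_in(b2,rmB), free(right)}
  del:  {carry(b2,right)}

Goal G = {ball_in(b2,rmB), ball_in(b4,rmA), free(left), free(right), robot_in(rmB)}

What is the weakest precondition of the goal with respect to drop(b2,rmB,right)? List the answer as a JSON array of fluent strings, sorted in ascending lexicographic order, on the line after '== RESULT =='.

Regress:
  G ∩ del = {}  (empty — regression defined)
  G \ add = {ball_in(b2,rmB), ball_in(b4,rmA), free(left), free(right), robot_in(rmB)} \ {ball_in(b2,rmB), free(right)} = {ball_in(b4,rmA), free(left), robot_in(rmB)}
  ∪ pre   = {ball_in(b4,rmA), free(left), robot_in(rmB)} ∪ {carry(b2,right), robot_in(rmB)}
          = {ball_in(b4,rmA), carry(b2,right), free(left), robot_in(rmB)}

== RESULT ==
["ball_in(b4,rmA)", "carry(b2,right)", "free(left)", "robot_in(rmB)"]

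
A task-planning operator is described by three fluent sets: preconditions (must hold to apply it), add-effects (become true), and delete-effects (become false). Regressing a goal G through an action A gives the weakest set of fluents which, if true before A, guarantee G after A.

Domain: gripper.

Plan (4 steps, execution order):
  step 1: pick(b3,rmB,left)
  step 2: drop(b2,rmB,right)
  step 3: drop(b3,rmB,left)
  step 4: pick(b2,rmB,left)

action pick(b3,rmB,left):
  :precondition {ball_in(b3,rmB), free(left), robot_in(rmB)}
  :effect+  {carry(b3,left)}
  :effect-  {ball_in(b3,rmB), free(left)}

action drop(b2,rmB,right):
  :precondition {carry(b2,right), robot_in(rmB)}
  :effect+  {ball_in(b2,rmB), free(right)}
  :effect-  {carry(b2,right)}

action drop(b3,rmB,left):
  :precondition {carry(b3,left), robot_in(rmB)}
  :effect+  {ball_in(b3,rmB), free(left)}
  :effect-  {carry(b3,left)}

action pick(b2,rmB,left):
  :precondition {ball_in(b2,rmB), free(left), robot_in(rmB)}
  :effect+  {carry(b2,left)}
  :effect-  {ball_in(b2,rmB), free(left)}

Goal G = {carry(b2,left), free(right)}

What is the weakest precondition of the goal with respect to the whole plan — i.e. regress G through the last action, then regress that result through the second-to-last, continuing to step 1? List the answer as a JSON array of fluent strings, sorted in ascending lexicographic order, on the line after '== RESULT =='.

Work backward from the goal:
  through step 4 (pick(b2,rmB,left)): drop {carry(b2,left)}, keep {free(right)}, require {ball_in(b2,rmB), free(left), robot_in(rmB)}
    → {ball_in(b2,rmB), free(left), free(right), robot_in(rmB)}
  through step 3 (drop(b3,rmB,left)): drop {free(left)}, keep {ball_in(b2,rmB), free(right), robot_in(rmB)}, require {carry(b3,left), robot_in(rmB)}
    → {ball_in(b2,rmB), carry(b3,left), free(right), robot_in(rmB)}
  through step 2 (drop(b2,rmB,right)): drop {ball_in(b2,rmB), free(right)}, keep {carry(b3,left), robot_in(rmB)}, require {carry(b2,right), robot_in(rmB)}
    → {carry(b2,right), carry(b3,left), robot_in(rmB)}
  through step 1 (pick(b3,rmB,left)): drop {carry(b3,left)}, keep {carry(b2,right), robot_in(rmB)}, require {ball_in(b3,rmB), free(left), robot_in(rmB)}
    → {ball_in(b3,rmB), carry(b2,right), free(left), robot_in(rmB)}

== RESULT ==
["ball_in(b3,rmB)", "carry(b2,right)", "free(left)", "robot_in(rmB)"]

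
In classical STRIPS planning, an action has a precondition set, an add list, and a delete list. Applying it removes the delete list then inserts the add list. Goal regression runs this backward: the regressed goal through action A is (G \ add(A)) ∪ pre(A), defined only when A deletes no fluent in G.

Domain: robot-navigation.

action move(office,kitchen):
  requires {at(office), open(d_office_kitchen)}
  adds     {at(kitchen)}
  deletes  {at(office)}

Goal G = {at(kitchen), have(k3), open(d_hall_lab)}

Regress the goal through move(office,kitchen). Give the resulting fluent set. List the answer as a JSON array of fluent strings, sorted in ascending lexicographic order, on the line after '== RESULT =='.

Compute (G \ add) ∪ pre:
  G ∩ del = {}  (empty — regression defined)
  G \ add = {at(kitchen), have(k3), open(d_hall_lab)} \ {at(kitchen)} = {have(k3), open(d_hall_lab)}
  ∪ pre   = {have(k3), open(d_hall_lab)} ∪ {at(office), open(d_office_kitchen)}
          = {at(office), have(k3), open(d_hall_lab), open(d_office_kitchen)}

== RESULT ==
["at(office)", "have(k3)", "open(d_hall_lab)", "open(d_office_kitchen)"]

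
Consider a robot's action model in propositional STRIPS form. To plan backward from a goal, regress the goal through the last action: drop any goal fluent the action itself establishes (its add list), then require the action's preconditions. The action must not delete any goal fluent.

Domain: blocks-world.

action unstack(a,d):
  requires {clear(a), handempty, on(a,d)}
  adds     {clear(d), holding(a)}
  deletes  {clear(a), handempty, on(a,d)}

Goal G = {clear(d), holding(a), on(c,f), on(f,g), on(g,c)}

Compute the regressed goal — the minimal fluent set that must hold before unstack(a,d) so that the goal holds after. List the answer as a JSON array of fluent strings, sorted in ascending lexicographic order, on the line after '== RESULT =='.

Regress:
  G ∩ del = {}  (empty — regression defined)
  G \ add = {clear(d), holding(a), on(c,f), on(f,g), on(g,c)} \ {clear(d), holding(a)} = {on(c,f), on(f,g), on(g,c)}
  ∪ pre   = {on(c,f), on(f,g), on(g,c)} ∪ {clear(a), handempty, on(a,d)}
          = {clear(a), handempty, on(a,d), on(c,f), on(f,g), on(g,c)}

== RESULT ==
["clear(a)", "handempty", "on(a,d)", "on(c,f)", "on(f,g)", "on(g,c)"]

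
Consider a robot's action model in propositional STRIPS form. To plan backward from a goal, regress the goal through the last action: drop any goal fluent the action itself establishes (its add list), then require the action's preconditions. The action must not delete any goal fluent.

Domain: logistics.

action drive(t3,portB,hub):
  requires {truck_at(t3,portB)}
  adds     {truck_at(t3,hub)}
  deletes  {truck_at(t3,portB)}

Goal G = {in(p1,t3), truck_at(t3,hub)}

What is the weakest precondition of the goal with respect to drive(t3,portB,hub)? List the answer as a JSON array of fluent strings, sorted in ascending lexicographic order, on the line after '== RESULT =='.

Regress:
  G ∩ del = {}  (empty — regression defined)
  G \ add = {in(p1,t3), truck_at(t3,hub)} \ {truck_at(t3,hub)} = {in(p1,t3)}
  ∪ pre   = {in(p1,t3)} ∪ {truck_at(t3,portB)}
          = {in(p1,t3), truck_at(t3,portB)}

== RESULT ==
["in(p1,t3)", "truck_at(t3,portB)"]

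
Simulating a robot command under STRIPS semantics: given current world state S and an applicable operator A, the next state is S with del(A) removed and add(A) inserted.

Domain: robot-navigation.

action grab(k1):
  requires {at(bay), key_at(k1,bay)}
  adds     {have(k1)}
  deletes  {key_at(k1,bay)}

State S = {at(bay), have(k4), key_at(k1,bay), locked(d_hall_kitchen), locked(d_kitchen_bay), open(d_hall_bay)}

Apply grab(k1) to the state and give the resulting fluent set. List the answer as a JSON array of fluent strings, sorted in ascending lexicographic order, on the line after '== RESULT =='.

Progress:
  pre ⊆ S: {at(bay), key_at(k1,bay)} ⊆ S  — applicable
  S \ del = {at(bay), have(k4), locked(d_hall_kitchen), locked(d_kitchen_bay), open(d_hall_bay)}
  ∪ add   = {at(bay), have(k1), have(k4), locked(d_hall_kitchen), locked(d_kitchen_bay), open(d_hall_bay)}

== RESULT ==
["at(bay)", "have(k1)", "have(k4)", "locked(d_hall_kitchen)", "locked(d_kitchen_bay)", "open(d_hall_bay)"]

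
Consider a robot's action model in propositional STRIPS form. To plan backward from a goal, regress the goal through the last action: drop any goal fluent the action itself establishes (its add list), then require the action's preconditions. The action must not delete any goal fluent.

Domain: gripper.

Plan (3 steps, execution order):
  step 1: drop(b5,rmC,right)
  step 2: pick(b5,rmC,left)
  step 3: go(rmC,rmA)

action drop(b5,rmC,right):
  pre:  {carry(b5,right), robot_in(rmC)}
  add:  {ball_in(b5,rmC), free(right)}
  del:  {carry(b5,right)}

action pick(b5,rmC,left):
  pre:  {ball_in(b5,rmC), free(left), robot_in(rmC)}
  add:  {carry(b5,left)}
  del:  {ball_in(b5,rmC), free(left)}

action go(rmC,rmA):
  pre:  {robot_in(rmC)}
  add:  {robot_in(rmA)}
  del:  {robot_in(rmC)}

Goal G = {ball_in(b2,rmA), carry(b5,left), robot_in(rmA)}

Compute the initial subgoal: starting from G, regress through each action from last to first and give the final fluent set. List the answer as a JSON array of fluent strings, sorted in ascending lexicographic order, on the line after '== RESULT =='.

Regress step by step:
  through step 3 (go(rmC,rmA)): drop {robot_in(rmA)}, keep {ball_in(b2,rmA), carry(b5,left)}, require {robot_in(rmC)}
    → {ball_in(b2,rmA), carry(b5,left), robot_in(rmC)}
  through step 2 (pick(b5,rmC,left)): drop {carry(b5,left)}, keep {ball_in(b2,rmA), robot_in(rmC)}, require {ball_in(b5,rmC), free(left), robot_in(rmC)}
    → {ball_in(b2,rmA), ball_in(b5,rmC), free(left), robot_in(rmC)}
  through step 1 (drop(b5,rmC,right)): drop {ball_in(b5,rmC)}, keep {ball_in(b2,rmA), free(left), robot_in(rmC)}, require {carry(b5,right), robot_in(rmC)}
    → {ball_in(b2,rmA), carry(b5,right), free(left), robot_in(rmC)}

== RESULT ==
["ball_in(b2,rmA)", "carry(b5,right)", "free(left)", "robot_in(rmC)"]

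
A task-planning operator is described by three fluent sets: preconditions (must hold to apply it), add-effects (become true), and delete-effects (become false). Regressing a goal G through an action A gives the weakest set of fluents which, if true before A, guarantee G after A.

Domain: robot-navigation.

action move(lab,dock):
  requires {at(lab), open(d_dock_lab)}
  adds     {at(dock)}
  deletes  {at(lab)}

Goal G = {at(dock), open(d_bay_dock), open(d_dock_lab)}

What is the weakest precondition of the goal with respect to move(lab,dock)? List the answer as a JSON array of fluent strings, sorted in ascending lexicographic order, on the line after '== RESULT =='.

Regress:
  G ∩ del = {}  (empty — regression defined)
  G \ add = {at(dock), open(d_bay_dock), open(d_dock_lab)} \ {at(dock)} = {open(d_bay_dock), open(d_dock_lab)}
  ∪ pre   = {open(d_bay_dock), open(d_dock_lab)} ∪ {at(lab), open(d_dock_lab)}
          = {at(lab), open(d_bay_dock), open(d_dock_lab)}

== RESULT ==
["at(lab)", "open(d_bay_dock)", "open(d_dock_lab)"]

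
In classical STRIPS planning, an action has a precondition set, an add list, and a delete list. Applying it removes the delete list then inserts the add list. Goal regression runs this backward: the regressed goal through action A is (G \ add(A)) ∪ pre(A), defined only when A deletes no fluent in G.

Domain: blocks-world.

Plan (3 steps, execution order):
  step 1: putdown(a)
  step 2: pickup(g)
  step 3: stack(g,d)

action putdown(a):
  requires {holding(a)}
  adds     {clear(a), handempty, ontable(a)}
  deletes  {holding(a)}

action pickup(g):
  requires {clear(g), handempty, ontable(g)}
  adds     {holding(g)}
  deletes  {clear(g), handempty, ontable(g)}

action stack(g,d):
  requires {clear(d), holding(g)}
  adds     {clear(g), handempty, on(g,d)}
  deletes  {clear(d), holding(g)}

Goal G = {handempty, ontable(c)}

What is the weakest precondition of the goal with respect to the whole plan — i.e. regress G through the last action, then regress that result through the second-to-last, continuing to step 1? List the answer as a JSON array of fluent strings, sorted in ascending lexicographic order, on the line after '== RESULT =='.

Regress step by step:
  through step 3 (stack(g,d)): drop {handempty}, keep {ontable(c)}, require {clear(d), holding(g)}
    → {clear(d), holding(g), ontable(c)}
  through step 2 (pickup(g)): drop {holding(g)}, keep {clear(d), ontable(c)}, require {clear(g), handempty, ontable(g)}
    → {clear(d), clear(g), handempty, ontable(c), ontable(g)}
  through step 1 (putdown(a)): drop {handempty}, keep {clear(d), clear(g), ontable(c), ontable(g)}, require {holding(a)}
    → {clear(d), clear(g), holding(a), ontable(c), ontable(g)}

== RESULT ==
["clear(d)", "clear(g)", "holding(a)", "ontable(c)", "ontable(g)"]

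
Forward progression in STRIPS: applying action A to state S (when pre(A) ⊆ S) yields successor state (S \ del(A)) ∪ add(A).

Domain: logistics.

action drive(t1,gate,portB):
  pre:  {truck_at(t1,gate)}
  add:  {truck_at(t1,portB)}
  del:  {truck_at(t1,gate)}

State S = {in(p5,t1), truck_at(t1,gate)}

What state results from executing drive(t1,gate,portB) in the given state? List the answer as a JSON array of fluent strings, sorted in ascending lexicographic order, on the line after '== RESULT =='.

Progress:
  pre ⊆ S: {truck_at(t1,gate)} ⊆ S  — applicable
  S \ del = {in(p5,t1)}
  ∪ add   = {in(p5,t1), truck_at(t1,portB)}

== RESULT ==
["in(p5,t1)", "truck_at(t1,portB)"]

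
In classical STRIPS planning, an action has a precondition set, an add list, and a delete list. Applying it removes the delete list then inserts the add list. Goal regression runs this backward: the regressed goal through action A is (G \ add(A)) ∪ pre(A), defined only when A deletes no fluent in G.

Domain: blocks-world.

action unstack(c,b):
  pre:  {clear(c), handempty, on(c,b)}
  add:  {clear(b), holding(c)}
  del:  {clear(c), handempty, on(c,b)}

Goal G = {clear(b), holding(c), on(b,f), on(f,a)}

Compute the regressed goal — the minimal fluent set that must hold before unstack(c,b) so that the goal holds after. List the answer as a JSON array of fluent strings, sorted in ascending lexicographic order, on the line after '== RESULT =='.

Compute (G \ add) ∪ pre:
  G ∩ del = {}  (empty — regression defined)
  G \ add = {clear(b), holding(c), on(b,f), on(f,a)} \ {clear(b), holding(c)} = {on(b,f), on(f,a)}
  ∪ pre   = {on(b,f), on(f,a)} ∪ {clear(c), handempty, on(c,b)}
          = {clear(c), handempty, on(b,f), on(c,b), on(f,a)}

== RESULT ==
["clear(c)", "handempty", "on(b,f)", "on(c,b)", "on(f,a)"]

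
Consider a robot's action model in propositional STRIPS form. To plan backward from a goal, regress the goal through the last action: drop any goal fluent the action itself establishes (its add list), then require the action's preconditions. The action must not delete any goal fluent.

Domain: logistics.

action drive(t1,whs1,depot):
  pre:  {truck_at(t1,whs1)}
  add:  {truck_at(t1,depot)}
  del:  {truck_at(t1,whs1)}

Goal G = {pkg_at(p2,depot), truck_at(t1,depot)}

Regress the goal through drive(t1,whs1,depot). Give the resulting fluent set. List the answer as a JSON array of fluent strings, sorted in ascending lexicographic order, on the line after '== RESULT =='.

Regress:
  G ∩ del = {}  (empty — regression defined)
  G \ add = {pkg_at(p2,depot), truck_at(t1,depot)} \ {truck_at(t1,depot)} = {pkg_at(p2,depot)}
  ∪ pre   = {pkg_at(p2,depot)} ∪ {truck_at(t1,whs1)}
          = {pkg_at(p2,depot), truck_at(t1,whs1)}

== RESULT ==
["pkg_at(p2,depot)", "truck_at(t1,whs1)"]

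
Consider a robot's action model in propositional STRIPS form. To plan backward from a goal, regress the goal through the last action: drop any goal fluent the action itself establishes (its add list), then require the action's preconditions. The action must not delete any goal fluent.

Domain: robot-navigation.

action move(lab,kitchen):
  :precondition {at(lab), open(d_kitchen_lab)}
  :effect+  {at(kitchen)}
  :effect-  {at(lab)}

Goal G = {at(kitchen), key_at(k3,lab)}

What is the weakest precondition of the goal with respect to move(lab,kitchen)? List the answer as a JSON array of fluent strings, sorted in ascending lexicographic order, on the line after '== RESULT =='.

Regress:
  G ∩ del = {}  (empty — regression defined)
  G \ add = {at(kitchen), key_at(k3,lab)} \ {at(kitchen)} = {key_at(k3,lab)}
  ∪ pre   = {key_at(k3,lab)} ∪ {at(lab), open(d_kitchen_lab)}
          = {at(lab), key_at(k3,lab), open(d_kitchen_lab)}

== RESULT ==
["at(lab)", "key_at(k3,lab)", "open(d_kitchen_lab)"]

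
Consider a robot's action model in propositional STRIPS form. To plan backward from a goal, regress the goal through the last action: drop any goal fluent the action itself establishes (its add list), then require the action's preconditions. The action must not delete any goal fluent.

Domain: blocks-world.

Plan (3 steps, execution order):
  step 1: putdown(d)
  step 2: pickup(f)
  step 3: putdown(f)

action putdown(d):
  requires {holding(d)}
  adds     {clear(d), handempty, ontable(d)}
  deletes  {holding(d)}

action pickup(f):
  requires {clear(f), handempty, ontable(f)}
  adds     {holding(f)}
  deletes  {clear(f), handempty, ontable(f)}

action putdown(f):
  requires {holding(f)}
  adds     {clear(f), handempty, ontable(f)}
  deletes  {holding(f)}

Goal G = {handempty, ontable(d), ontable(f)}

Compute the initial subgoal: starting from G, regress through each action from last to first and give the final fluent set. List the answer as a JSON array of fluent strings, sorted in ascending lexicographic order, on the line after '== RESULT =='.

Work backward from the goal:
  through step 3 (putdown(f)): drop {handempty, ontable(f)}, keep {ontable(d)}, require {holding(f)}
    → {holding(f), ontable(d)}
  through step 2 (pickup(f)): drop {holding(f)}, keep {ontable(d)}, require {clear(f), handempty, ontable(f)}
    → {clear(f), handempty, ontable(d), ontable(f)}
  through step 1 (putdown(d)): drop {handempty, ontable(d)}, keep {clear(f), ontable(f)}, require {holding(d)}
    → {clear(f), holding(d), ontable(f)}

== RESULT ==
["clear(f)", "holding(d)", "ontable(f)"]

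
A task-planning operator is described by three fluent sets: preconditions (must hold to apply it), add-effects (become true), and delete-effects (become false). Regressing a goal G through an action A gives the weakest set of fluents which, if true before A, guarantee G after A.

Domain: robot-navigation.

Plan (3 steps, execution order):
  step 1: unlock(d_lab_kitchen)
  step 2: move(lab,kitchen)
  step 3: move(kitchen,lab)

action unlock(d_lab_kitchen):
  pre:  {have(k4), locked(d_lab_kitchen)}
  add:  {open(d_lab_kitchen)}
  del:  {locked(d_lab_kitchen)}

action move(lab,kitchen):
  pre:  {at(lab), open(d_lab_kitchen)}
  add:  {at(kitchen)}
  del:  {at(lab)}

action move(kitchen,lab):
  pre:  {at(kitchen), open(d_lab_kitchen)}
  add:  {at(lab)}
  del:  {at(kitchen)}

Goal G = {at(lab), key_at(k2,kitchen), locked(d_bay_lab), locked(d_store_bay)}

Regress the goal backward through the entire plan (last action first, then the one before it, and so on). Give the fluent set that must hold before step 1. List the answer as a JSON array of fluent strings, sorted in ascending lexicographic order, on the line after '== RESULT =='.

Work backward from the goal:
  through step 3 (move(kitchen,lab)): drop {at(lab)}, keep {key_at(k2,kitchen), locked(d_bay_lab), locked(d_store_bay)}, require {at(kitchen), open(d_lab_kitchen)}
    → {at(kitchen), key_at(k2,kitchen), locked(d_bay_lab), locked(d_store_bay), open(d_lab_kitchen)}
  through step 2 (move(lab,kitchen)): drop {at(kitchen)}, keep {key_at(k2,kitchen), locked(d_bay_lab), locked(d_store_bay), open(d_lab_kitchen)}, require {at(lab), open(d_lab_kitchen)}
    → {at(lab), key_at(k2,kitchen), locked(d_bay_lab), locked(d_store_bay), open(d_lab_kitchen)}
  through step 1 (unlock(d_lab_kitchen)): drop {open(d_lab_kitchen)}, keep {at(lab), key_at(k2,kitchen), locked(d_bay_lab), locked(d_store_bay)}, require {have(k4), locked(d_lab_kitchen)}
    → {at(lab), have(k4), key_at(k2,kitchen), locked(d_bay_lab), locked(d_lab_kitchen), locked(d_store_bay)}

== RESULT ==
["at(lab)", "have(k4)", "key_at(k2,kitchen)", "locked(d_bay_lab)", "locked(d_lab_kitchen)", "locked(d_store_bay)"]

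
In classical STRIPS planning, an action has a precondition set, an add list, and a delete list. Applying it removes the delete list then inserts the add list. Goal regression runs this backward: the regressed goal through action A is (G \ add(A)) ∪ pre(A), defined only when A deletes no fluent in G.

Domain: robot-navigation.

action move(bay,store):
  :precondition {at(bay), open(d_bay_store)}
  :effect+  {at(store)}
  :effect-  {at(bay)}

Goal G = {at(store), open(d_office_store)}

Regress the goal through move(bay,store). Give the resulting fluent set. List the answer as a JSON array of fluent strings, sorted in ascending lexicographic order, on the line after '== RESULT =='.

Compute (G \ add) ∪ pre:
  G ∩ del = {}  (empty — regression defined)
  G \ add = {at(store), open(d_office_store)} \ {at(store)} = {open(d_office_store)}
  ∪ pre   = {open(d_office_store)} ∪ {at(bay), open(d_bay_store)}
          = {at(bay), open(d_bay_store), open(d_office_store)}

== RESULT ==
["at(bay)", "open(d_bay_store)", "open(d_office_store)"]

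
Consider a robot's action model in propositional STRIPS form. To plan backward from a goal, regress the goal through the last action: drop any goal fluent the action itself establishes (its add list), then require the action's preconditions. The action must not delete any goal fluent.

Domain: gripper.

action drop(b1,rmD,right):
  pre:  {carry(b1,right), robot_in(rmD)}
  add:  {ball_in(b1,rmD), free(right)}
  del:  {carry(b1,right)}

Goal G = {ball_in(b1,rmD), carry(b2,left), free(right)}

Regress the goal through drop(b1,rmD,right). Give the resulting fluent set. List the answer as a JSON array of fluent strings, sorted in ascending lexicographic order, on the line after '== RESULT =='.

Compute (G \ add) ∪ pre:
  G ∩ del = {}  (empty — regression defined)
  G \ add = {ball_in(b1,rmD), carry(b2,left), free(right)} \ {ball_in(b1,rmD), free(right)} = {carry(b2,left)}
  ∪ pre   = {carry(b2,left)} ∪ {carry(b1,right), robot_in(rmD)}
          = {carry(b1,right), carry(b2,left), robot_in(rmD)}

== RESULT ==
["carry(b1,right)", "carry(b2,left)", "robot_in(rmD)"]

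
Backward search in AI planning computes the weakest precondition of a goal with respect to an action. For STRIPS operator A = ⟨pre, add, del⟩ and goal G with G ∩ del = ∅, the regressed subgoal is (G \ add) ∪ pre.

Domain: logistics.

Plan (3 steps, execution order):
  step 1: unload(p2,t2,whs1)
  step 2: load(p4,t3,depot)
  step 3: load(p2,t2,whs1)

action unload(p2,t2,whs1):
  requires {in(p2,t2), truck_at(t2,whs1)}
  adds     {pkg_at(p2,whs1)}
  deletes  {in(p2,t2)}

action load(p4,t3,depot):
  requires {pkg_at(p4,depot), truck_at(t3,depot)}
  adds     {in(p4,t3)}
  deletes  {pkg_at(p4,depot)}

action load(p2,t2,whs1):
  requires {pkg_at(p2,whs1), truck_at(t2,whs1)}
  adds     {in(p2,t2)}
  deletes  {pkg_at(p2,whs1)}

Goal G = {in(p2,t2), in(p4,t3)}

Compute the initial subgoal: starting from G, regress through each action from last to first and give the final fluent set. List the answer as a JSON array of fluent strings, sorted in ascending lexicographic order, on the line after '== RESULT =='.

Regress step by step:
  through step 3 (load(p2,t2,whs1)): drop {in(p2,t2)}, keep {in(p4,t3)}, require {pkg_at(p2,whs1), truck_at(t2,whs1)}
    → {in(p4,t3), pkg_at(p2,whs1), truck_at(t2,whs1)}
  through step 2 (load(p4,t3,depot)): drop {in(p4,t3)}, keep {pkg_at(p2,whs1), truck_at(t2,whs1)}, require {pkg_at(p4,depot), truck_at(t3,depot)}
    → {pkg_at(p2,whs1), pkg_at(p4,depot), truck_at(t2,whs1), truck_at(t3,depot)}
  through step 1 (unload(p2,t2,whs1)): drop {pkg_at(p2,whs1)}, keep {pkg_at(p4,depot), truck_at(t2,whs1), truck_at(t3,depot)}, require {in(p2,t2), truck_at(t2,whs1)}
    → {in(p2,t2), pkg_at(p4,depot), truck_at(t2,whs1), truck_at(t3,depot)}

== RESULT ==
["in(p2,t2)", "pkg_at(p4,depot)", "truck_at(t2,whs1)", "truck_at(t3,depot)"]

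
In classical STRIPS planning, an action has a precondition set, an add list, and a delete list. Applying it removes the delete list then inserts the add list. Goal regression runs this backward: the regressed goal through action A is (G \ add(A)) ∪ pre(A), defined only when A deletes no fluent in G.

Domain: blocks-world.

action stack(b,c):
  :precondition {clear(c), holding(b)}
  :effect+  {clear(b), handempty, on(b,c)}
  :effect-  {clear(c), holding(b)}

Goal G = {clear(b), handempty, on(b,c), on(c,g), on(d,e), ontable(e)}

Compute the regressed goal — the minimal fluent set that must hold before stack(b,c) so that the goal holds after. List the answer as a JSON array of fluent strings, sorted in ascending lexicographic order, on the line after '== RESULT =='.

Regress:
  G ∩ del = {}  (empty — regression defined)
  G \ add = {clear(b), handempty, on(b,c), on(c,g), on(d,e), ontable(e)} \ {clear(b), handempty, on(b,c)} = {on(c,g), on(d,e), ontable(e)}
  ∪ pre   = {on(c,g), on(d,e), ontable(e)} ∪ {clear(c), holding(b)}
          = {clear(c), holding(b), on(c,g), on(d,e), ontable(e)}

== RESULT ==
["clear(c)", "holding(b)", "on(c,g)", "on(d,e)", "ontable(e)"]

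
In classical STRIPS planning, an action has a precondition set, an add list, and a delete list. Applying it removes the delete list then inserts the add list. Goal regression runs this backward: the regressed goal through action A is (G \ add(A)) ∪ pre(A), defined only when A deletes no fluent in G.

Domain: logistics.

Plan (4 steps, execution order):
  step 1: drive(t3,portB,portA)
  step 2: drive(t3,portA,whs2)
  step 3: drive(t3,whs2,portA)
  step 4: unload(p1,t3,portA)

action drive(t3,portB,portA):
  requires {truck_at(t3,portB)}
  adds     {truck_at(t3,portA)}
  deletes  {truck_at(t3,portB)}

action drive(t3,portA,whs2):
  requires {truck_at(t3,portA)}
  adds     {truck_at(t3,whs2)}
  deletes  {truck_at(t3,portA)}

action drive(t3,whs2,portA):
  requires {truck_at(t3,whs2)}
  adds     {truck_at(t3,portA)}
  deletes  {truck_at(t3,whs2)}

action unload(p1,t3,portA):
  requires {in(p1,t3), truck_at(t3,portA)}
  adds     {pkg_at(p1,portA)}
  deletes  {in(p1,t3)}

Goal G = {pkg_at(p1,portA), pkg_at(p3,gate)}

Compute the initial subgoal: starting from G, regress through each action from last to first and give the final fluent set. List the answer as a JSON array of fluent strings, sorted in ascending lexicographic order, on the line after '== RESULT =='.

Work backward from the goal:
  through step 4 (unload(p1,t3,portA)): drop {pkg_at(p1,portA)}, keep {pkg_at(p3,gate)}, require {in(p1,t3), truck_at(t3,portA)}
    → {in(p1,t3), pkg_at(p3,gate), truck_at(t3,portA)}
  through step 3 (drive(t3,whs2,portA)): drop {truck_at(t3,portA)}, keep {in(p1,t3), pkg_at(p3,gate)}, require {truck_at(t3,whs2)}
    → {in(p1,t3), pkg_at(p3,gate), truck_at(t3,whs2)}
  through step 2 (drive(t3,portA,whs2)): drop {truck_at(t3,whs2)}, keep {in(p1,t3), pkg_at(p3,gate)}, require {truck_at(t3,portA)}
    → {in(p1,t3), pkg_at(p3,gate), truck_at(t3,portA)}
  through step 1 (drive(t3,portB,portA)): drop {truck_at(t3,portA)}, keep {in(p1,t3), pkg_at(p3,gate)}, require {truck_at(t3,portB)}
    → {in(p1,t3), pkg_at(p3,gate), truck_at(t3,portB)}

== RESULT ==
["in(p1,t3)", "pkg_at(p3,gate)", "truck_at(t3,portB)"]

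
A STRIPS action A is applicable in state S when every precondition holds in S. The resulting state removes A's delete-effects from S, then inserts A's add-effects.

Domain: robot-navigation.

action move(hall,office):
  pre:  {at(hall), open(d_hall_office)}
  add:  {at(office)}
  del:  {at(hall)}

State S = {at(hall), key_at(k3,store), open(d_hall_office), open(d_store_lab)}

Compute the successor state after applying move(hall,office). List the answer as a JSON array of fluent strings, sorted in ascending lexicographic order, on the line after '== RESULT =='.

Progress:
  pre ⊆ S: {at(hall), open(d_hall_office)} ⊆ S  — applicable
  S \ del = {key_at(k3,store), open(d_hall_office), open(d_store_lab)}
  ∪ add   = {at(office), key_at(k3,store), open(d_hall_office), open(d_store_lab)}

== RESULT ==
["at(office)", "key_at(k3,store)", "open(d_hall_office)", "open(d_store_lab)"]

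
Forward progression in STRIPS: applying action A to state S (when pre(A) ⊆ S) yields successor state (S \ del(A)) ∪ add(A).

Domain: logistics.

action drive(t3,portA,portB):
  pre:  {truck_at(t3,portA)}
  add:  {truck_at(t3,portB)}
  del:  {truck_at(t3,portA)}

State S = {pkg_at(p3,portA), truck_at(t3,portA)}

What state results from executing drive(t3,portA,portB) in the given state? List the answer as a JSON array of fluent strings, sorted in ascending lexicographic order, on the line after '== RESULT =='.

Progress:
  pre ⊆ S: {truck_at(t3,portA)} ⊆ S  — applicable
  S \ del = {pkg_at(p3,portA)}
  ∪ add   = {pkg_at(p3,portA), truck_at(t3,portB)}

== RESULT ==
["pkg_at(p3,portA)", "truck_at(t3,portB)"]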